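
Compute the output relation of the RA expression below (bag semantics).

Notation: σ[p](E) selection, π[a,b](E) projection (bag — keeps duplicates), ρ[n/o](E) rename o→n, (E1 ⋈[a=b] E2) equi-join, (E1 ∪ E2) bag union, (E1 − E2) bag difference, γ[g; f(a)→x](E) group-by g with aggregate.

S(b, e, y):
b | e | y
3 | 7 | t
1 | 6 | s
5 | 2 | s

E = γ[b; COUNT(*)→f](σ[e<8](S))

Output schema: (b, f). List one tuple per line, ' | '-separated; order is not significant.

Per-node cardinality:
  S → 3
  σ[e<8](S) → 3
  γ[b; COUNT(*)→f](σ[e<8](S)) → 3

== RESULT ==
b | f
1 | 1
3 | 1
5 | 1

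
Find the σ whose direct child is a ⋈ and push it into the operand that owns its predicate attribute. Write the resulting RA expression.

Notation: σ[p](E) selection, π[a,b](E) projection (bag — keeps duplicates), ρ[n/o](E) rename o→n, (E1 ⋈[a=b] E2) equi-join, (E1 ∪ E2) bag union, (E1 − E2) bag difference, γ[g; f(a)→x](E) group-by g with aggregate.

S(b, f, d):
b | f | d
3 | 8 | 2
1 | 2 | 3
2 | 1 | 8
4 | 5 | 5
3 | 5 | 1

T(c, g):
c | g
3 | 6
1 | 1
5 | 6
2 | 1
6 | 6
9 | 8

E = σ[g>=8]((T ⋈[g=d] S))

σ filters on g, owned by the left side.
E' = (σ[g>=8](T) ⋈[g=d] S)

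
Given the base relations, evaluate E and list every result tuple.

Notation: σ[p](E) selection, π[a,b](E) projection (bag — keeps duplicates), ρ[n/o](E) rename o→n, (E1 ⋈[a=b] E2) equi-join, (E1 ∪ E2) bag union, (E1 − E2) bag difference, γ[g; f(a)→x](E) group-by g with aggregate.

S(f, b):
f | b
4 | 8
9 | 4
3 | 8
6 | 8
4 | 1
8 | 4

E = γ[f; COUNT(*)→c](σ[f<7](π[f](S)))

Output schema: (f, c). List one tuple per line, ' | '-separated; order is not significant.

Subexpression sizes:
  S → 6
  π[f](S) → 6
  σ[f<7](π[f](S)) → 4
  γ[f; COUNT(*)→c](σ[f<7](π[f](S))) → 3

== RESULT ==
f | c
3 | 1
4 | 2
6 | 1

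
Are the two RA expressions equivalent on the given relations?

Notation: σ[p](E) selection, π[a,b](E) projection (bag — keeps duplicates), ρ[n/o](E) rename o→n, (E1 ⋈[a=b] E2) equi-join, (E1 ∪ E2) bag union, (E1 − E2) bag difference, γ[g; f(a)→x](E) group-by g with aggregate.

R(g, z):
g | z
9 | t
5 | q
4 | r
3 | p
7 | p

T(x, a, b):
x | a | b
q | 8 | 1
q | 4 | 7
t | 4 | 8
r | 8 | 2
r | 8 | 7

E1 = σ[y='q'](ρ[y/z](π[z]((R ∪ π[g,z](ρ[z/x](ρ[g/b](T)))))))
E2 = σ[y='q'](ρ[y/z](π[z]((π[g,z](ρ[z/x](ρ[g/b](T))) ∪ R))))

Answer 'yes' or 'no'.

E1 stepwise |·|:
  R → 5
  T → 5
  ρ[g/b](T) → 5
  ρ[z/x](ρ[g/b](T)) → 5
  π[g,z](ρ[z/x](ρ[g/b](T))) → 5
  (R ∪ π[g,z](ρ[z/x](ρ[g/b](T)))) → 10
  π[z]((R ∪ π[g,z](ρ[z/x](ρ[g/b](T))))) → 10
  ρ[y/z](π[z]((R ∪ π[g,z](ρ[z/x](ρ[g/b](T)))))) → 10
  σ[y='q'](ρ[y/z](π[z]((R ∪ π[g,z](ρ[z/x](ρ[g/b](T))))))) → 3
E2 stepwise |·|:
  T → 5
  ρ[g/b](T) → 5
  ρ[z/x](ρ[g/b](T)) → 5
  π[g,z](ρ[z/x](ρ[g/b](T))) → 5
  R → 5
  (π[g,z](ρ[z/x](ρ[g/b](T))) ∪ R) → 10
  π[z]((π[g,z](ρ[z/x](ρ[g/b](T))) ∪ R)) → 10
  ρ[y/z](π[z]((π[g,z](ρ[z/x](ρ[g/b](T))) ∪ R))) → 10
  σ[y='q'](ρ[y/z](π[z]((π[g,z](ρ[z/x](ρ[g/b](T))) ∪ R)))) → 3

E1 and E2 produce the same multiset:
y
q
q
q

yes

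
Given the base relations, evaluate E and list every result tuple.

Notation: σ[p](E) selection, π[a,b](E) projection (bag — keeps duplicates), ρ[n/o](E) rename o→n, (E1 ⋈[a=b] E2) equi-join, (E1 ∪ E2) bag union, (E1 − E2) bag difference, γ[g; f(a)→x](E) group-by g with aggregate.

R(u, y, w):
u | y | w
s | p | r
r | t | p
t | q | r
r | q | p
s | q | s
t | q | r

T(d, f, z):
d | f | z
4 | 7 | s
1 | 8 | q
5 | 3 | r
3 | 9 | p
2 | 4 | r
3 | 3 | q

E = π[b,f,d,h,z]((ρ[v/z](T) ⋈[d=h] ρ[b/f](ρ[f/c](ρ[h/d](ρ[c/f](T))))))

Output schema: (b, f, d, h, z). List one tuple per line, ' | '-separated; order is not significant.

Stepwise |·|:
  T → 6
  ρ[v/z](T) → 6
  T → 6
  ρ[c/f](T) → 6
  ρ[h/d](ρ[c/f](T)) → 6
  ρ[f/c](ρ[h/d](ρ[c/f](T))) → 6
  ρ[b/f](ρ[f/c](ρ[h/d](ρ[c/f](T)))) → 6
  (ρ[v/z](T) ⋈[d=h] ρ[b/f](ρ[f/c](ρ[h/d](ρ[c/f](T))))) → 8
  π[b,f,d,h,z]((ρ[v/z](T) ⋈[d=h] ρ[b/f](ρ[f/c](ρ[h/d](ρ[c/f](T)))))) → 8

== RESULT ==
b | f | d | h | z
3 | 3 | 3 | 3 | q
3 | 3 | 5 | 5 | r
3 | 9 | 3 | 3 | q
4 | 4 | 2 | 2 | r
7 | 7 | 4 | 4 | s
8 | 8 | 1 | 1 | q
9 | 3 | 3 | 3 | p
9 | 9 | 3 | 3 | p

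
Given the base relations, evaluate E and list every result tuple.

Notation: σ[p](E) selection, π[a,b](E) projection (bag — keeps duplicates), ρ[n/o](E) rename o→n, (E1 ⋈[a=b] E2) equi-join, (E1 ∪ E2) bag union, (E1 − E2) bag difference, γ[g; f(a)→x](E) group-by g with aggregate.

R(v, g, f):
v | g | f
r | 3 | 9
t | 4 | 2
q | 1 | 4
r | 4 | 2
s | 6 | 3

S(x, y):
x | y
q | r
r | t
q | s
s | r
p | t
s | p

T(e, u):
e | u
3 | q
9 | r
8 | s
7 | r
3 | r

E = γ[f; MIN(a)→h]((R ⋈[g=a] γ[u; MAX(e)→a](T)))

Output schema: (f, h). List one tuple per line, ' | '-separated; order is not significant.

Stepwise |·|:
  R → 5
  T → 5
  γ[u; MAX(e)→a](T) → 3
  (R ⋈[g=a] γ[u; MAX(e)→a](T)) → 1
  γ[f; MIN(a)→h]((R ⋈[g=a] γ[u; MAX(e)→a](T))) → 1

== RESULT ==
f | h
9 | 3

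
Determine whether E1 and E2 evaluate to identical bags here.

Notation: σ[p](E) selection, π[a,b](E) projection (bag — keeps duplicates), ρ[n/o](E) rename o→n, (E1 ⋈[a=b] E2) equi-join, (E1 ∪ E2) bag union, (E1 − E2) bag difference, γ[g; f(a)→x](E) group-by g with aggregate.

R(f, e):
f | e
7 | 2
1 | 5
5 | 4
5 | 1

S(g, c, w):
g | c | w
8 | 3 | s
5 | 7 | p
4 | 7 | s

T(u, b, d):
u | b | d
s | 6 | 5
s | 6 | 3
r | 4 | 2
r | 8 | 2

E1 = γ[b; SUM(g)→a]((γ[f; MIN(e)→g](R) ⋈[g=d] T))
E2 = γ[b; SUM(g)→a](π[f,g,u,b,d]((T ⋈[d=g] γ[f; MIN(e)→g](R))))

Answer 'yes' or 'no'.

E1 row counts bottom-up:
  R → 4
  γ[f; MIN(e)→g](R) → 3
  T → 4
  (γ[f; MIN(e)→g](R) ⋈[g=d] T) → 3
  γ[b; SUM(g)→a]((γ[f; MIN(e)→g](R) ⋈[g=d] T)) → 3
E2 row counts bottom-up:
  T → 4
  R → 4
  γ[f; MIN(e)→g](R) → 3
  (T ⋈[d=g] γ[f; MIN(e)→g](R)) → 3
  π[f,g,u,b,d]((T ⋈[d=g] γ[f; MIN(e)→g](R))) → 3
  γ[b; SUM(g)→a](π[f,g,u,b,d]((T ⋈[d=g] γ[f; MIN(e)→g](R)))) → 3

E1 and E2 produce the same multiset:
b | a
4 | 2
6 | 5
8 | 2

yes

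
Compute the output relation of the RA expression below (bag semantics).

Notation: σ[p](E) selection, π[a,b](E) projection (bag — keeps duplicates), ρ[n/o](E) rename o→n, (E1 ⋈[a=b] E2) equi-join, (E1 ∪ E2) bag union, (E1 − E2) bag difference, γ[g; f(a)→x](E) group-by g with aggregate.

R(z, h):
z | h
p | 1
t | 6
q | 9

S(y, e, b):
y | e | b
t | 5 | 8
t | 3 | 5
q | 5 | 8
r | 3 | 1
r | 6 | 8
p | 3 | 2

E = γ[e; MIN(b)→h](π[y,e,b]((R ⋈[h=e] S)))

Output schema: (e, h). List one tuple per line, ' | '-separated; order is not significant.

Stepwise |·|:
  R → 3
  S → 6
  (R ⋈[h=e] S) → 1
  π[y,e,b]((R ⋈[h=e] S)) → 1
  γ[e; MIN(b)→h](π[y,e,b]((R ⋈[h=e] S))) → 1

== RESULT ==
e | h
6 | 8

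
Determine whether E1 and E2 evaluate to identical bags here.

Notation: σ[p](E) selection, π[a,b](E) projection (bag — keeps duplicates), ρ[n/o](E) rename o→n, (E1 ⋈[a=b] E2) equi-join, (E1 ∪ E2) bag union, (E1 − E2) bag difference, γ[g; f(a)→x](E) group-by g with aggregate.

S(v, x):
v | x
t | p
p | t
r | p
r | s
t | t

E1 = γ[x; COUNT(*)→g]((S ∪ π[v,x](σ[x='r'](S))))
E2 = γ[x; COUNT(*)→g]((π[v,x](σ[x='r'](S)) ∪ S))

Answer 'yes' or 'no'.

E1 per-node cardinality:
  S → 5
  S → 5
  σ[x='r'](S) → 0
  π[v,x](σ[x='r'](S)) → 0
  (S ∪ π[v,x](σ[x='r'](S))) → 5
  γ[x; COUNT(*)→g]((S ∪ π[v,x](σ[x='r'](S)))) → 3
E2 per-node cardinality:
  S → 5
  σ[x='r'](S) → 0
  π[v,x](σ[x='r'](S)) → 0
  S → 5
  (π[v,x](σ[x='r'](S)) ∪ S) → 5
  γ[x; COUNT(*)→g]((π[v,x](σ[x='r'](S)) ∪ S)) → 3

E1 and E2 produce the same multiset:
x | g
p | 2
s | 1
t | 2

yes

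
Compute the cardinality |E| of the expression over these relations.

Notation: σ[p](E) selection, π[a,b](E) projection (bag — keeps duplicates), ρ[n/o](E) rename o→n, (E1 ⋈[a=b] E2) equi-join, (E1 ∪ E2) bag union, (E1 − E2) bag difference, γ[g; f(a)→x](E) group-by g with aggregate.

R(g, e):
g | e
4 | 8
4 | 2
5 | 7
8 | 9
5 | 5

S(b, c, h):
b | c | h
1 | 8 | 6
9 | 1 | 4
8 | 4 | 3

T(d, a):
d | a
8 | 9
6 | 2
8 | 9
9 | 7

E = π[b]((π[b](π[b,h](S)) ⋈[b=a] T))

Subexpression sizes:
  S → 3
  π[b,h](S) → 3
  π[b](π[b,h](S)) → 3
  T → 4
  (π[b](π[b,h](S)) ⋈[b=a] T) → 2
  π[b]((π[b](π[b,h](S)) ⋈[b=a] T)) → 2

|E| = 2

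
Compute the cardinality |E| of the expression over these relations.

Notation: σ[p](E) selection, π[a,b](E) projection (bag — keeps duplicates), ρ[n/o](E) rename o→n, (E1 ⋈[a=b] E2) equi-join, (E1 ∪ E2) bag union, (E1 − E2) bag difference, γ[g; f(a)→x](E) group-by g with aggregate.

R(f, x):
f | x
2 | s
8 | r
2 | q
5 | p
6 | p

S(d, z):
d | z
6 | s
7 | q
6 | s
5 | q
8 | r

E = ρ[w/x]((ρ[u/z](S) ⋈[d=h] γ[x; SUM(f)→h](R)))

Per-node cardinality:
  S → 5
  ρ[u/z](S) → 5
  R → 5
  γ[x; SUM(f)→h](R) → 4
  (ρ[u/z](S) ⋈[d=h] γ[x; SUM(f)→h](R)) → 1
  ρ[w/x]((ρ[u/z](S) ⋈[d=h] γ[x; SUM(f)→h](R))) → 1

|E| = 1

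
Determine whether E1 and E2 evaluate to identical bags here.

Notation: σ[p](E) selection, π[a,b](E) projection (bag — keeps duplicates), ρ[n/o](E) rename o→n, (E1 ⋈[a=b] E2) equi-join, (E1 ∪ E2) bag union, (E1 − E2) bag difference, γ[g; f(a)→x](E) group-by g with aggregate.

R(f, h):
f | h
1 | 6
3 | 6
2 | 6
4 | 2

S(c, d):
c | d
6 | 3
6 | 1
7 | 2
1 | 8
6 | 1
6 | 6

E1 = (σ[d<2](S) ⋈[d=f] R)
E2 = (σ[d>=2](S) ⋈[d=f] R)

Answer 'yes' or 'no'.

E1 stepwise |·|:
  S → 6
  σ[d<2](S) → 2
  R → 4
  (σ[d<2](S) ⋈[d=f] R) → 2
E2 stepwise |·|:
  S → 6
  σ[d>=2](S) → 4
  R → 4
  (σ[d>=2](S) ⋈[d=f] R) → 2

E1 result:
c | d | f | h
6 | 1 | 1 | 6
6 | 1 | 1 | 6
E2 result:
c | d | f | h
6 | 3 | 3 | 6
7 | 2 | 2 | 6
Witness: (7, 2, 2, 6) appears 0× in E1 but 1× in E2.

no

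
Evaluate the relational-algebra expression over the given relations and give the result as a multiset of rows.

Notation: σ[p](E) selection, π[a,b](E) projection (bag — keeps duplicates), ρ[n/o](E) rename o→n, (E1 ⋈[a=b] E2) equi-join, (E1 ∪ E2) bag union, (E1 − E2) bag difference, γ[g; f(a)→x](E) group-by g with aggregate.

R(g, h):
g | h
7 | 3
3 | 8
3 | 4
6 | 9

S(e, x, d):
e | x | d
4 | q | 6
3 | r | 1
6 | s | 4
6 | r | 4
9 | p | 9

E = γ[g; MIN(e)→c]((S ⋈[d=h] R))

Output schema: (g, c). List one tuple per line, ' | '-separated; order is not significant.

Subexpression sizes:
  S → 5
  R → 4
  (S ⋈[d=h] R) → 3
  γ[g; MIN(e)→c]((S ⋈[d=h] R)) → 2

== RESULT ==
g | c
3 | 6
6 | 9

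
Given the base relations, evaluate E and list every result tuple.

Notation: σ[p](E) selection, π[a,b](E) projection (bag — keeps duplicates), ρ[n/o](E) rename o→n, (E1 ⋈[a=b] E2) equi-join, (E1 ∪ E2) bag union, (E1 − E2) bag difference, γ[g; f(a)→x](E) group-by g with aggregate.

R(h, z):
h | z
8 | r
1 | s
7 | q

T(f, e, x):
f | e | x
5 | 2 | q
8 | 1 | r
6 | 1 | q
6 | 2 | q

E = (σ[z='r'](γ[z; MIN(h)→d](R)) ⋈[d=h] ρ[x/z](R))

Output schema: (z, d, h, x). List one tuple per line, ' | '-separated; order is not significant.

Per-node cardinality:
  R → 3
  γ[z; MIN(h)→d](R) → 3
  σ[z='r'](γ[z; MIN(h)→d](R)) → 1
  R → 3
  ρ[x/z](R) → 3
  (σ[z='r'](γ[z; MIN(h)→d](R)) ⋈[d=h] ρ[x/z](R)) → 1

== RESULT ==
z | d | h | x
r | 8 | 8 | r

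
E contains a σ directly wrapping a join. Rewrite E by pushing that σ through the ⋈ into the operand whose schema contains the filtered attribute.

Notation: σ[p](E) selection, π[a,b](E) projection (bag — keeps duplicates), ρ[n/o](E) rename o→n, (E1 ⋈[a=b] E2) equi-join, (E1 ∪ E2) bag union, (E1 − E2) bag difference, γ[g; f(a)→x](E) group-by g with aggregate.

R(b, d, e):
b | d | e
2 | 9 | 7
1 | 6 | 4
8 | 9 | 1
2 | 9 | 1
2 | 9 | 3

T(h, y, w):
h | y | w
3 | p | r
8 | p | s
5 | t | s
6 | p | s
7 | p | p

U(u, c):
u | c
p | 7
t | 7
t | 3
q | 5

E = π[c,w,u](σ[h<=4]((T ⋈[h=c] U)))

σ filters on h, owned by the left side.
E' = π[c,w,u]((σ[h<=4](T) ⋈[h=c] U))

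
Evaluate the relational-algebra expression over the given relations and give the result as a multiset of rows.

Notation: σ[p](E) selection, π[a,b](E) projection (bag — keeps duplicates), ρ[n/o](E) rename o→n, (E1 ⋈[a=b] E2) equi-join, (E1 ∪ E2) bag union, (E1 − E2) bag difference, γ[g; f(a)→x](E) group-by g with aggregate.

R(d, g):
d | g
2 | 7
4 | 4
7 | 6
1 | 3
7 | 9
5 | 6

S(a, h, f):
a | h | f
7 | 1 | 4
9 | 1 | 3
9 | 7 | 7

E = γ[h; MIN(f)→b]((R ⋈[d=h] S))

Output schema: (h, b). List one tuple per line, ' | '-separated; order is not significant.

Per-node cardinality:
  R → 6
  S → 3
  (R ⋈[d=h] S) → 4
  γ[h; MIN(f)→b]((R ⋈[d=h] S)) → 2

== RESULT ==
h | b
1 | 3
7 | 7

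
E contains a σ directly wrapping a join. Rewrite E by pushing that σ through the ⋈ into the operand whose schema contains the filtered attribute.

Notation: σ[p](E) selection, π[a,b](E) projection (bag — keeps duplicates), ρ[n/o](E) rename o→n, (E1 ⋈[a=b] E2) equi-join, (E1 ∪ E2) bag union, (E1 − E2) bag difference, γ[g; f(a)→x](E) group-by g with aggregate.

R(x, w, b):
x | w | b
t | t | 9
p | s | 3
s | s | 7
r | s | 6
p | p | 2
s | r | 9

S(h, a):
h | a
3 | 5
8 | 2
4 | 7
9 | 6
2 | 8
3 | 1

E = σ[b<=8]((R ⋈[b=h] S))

σ filters on b, owned by the left side.
E' = (σ[b<=8](R) ⋈[b=h] S)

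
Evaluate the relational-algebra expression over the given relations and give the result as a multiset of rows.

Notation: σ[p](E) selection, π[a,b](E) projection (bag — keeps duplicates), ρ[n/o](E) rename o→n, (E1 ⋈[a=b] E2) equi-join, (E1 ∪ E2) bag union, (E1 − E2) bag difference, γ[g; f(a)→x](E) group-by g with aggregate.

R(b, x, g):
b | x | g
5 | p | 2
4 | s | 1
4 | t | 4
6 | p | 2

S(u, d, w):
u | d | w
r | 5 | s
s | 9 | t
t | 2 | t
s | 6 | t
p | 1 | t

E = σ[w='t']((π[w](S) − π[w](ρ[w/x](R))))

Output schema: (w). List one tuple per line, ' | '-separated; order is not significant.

Row counts bottom-up:
  S → 5
  π[w](S) → 5
  R → 4
  ρ[w/x](R) → 4
  π[w](ρ[w/x](R)) → 4
  (π[w](S) − π[w](ρ[w/x](R))) → 3
  σ[w='t']((π[w](S) − π[w](ρ[w/x](R)))) → 3

== RESULT ==
w
t
t
t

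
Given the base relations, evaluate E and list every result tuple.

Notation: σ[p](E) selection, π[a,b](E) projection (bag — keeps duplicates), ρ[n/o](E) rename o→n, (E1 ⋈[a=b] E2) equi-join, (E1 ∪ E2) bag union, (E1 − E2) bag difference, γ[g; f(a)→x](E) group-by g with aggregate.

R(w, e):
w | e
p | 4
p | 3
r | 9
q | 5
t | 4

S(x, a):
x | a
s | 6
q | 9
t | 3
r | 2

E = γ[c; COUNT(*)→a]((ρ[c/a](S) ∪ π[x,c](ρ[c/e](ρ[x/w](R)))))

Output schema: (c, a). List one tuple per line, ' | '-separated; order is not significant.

Subexpression sizes:
  S → 4
  ρ[c/a](S) → 4
  R → 5
  ρ[x/w](R) → 5
  ρ[c/e](ρ[x/w](R)) → 5
  π[x,c](ρ[c/e](ρ[x/w](R))) → 5
  (ρ[c/a](S) ∪ π[x,c](ρ[c/e](ρ[x/w](R)))) → 9
  γ[c; COUNT(*)→a]((ρ[c/a](S) ∪ π[x,c](ρ[c/e](ρ[x/w](R))))) → 6

== RESULT ==
c | a
2 | 1
3 | 2
4 | 2
5 | 1
6 | 1
9 | 2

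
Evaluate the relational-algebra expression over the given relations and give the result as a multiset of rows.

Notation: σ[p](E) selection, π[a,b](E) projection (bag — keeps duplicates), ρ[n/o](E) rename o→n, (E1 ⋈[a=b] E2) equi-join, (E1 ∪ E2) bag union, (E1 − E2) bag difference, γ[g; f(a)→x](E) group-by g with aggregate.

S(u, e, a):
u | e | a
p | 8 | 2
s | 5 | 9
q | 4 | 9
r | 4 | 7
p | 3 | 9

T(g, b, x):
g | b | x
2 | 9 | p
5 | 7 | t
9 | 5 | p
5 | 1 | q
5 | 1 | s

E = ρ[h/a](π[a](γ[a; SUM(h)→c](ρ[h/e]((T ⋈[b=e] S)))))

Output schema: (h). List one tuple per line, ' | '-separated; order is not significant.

Subexpression sizes:
  T → 5
  S → 5
  (T ⋈[b=e] S) → 1
  ρ[h/e]((T ⋈[b=e] S)) → 1
  γ[a; SUM(h)→c](ρ[h/e]((T ⋈[b=e] S))) → 1
  π[a](γ[a; SUM(h)→c](ρ[h/e]((T ⋈[b=e] S)))) → 1
  ρ[h/a](π[a](γ[a; SUM(h)→c](ρ[h/e]((T ⋈[b=e] S))))) → 1

== RESULT ==
h
9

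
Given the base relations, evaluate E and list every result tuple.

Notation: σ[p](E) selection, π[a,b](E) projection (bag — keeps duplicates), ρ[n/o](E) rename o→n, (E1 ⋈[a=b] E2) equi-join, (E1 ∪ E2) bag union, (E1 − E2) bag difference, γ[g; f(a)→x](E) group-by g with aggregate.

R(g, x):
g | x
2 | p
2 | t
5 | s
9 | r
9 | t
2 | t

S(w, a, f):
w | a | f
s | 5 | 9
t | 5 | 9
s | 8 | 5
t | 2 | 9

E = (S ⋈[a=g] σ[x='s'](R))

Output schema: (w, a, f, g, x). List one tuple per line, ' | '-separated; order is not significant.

Subexpression sizes:
  S → 4
  R → 6
  σ[x='s'](R) → 1
  (S ⋈[a=g] σ[x='s'](R)) → 2

== RESULT ==
w | a | f | g | x
s | 5 | 9 | 5 | s
t | 5 | 9 | 5 | s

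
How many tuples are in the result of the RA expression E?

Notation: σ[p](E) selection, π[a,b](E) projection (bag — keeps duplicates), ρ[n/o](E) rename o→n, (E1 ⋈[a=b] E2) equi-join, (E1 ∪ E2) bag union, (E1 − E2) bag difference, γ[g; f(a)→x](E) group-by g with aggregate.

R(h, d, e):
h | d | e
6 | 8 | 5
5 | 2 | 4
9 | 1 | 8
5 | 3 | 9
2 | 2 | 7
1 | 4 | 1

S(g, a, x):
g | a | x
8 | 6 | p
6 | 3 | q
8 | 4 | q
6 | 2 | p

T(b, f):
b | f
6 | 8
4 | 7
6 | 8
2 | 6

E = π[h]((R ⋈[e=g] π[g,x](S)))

Stepwise |·|:
  R → 6
  S → 4
  π[g,x](S) → 4
  (R ⋈[e=g] π[g,x](S)) → 2
  π[h]((R ⋈[e=g] π[g,x](S))) → 2

|E| = 2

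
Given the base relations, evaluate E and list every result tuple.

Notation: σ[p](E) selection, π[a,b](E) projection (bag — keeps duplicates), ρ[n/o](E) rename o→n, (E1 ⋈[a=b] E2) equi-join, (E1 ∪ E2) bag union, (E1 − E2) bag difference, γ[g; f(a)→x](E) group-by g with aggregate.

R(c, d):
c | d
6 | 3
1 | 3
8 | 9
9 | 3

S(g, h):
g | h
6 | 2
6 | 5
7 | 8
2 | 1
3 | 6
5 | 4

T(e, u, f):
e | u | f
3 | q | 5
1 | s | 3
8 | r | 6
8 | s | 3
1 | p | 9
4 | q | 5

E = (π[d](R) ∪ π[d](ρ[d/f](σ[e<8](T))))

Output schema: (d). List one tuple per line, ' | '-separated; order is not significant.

Per-node cardinality:
  R → 4
  π[d](R) → 4
  T → 6
  σ[e<8](T) → 4
  ρ[d/f](σ[e<8](T)) → 4
  π[d](ρ[d/f](σ[e<8](T))) → 4
  (π[d](R) ∪ π[d](ρ[d/f](σ[e<8](T)))) → 8

== RESULT ==
d
3
3
3
3
5
5
9
9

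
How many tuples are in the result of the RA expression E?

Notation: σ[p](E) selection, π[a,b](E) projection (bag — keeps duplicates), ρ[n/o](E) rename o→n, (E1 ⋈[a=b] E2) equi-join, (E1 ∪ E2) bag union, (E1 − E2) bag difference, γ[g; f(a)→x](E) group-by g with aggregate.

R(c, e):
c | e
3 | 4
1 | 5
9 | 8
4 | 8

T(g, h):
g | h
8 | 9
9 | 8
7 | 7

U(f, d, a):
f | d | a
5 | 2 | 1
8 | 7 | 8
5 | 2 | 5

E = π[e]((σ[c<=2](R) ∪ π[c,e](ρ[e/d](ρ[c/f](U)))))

Stepwise |·|:
  R → 4
  σ[c<=2](R) → 1
  U → 3
  ρ[c/f](U) → 3
  ρ[e/d](ρ[c/f](U)) → 3
  π[c,e](ρ[e/d](ρ[c/f](U))) → 3
  (σ[c<=2](R) ∪ π[c,e](ρ[e/d](ρ[c/f](U)))) → 4
  π[e]((σ[c<=2](R) ∪ π[c,e](ρ[e/d](ρ[c/f](U))))) → 4

|E| = 4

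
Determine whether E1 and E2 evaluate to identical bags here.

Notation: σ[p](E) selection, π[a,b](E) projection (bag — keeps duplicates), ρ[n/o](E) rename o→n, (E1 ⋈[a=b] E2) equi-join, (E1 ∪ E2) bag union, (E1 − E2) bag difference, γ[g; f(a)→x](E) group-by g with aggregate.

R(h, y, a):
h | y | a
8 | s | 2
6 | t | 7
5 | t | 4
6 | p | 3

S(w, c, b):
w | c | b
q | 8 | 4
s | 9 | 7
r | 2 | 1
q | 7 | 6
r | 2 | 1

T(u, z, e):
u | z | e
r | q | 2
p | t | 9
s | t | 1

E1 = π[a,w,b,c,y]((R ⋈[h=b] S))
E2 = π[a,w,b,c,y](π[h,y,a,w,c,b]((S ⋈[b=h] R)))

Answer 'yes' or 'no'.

E1 stepwise |·|:
  R → 4
  S → 5
  (R ⋈[h=b] S) → 2
  π[a,w,b,c,y]((R ⋈[h=b] S)) → 2
E2 stepwise |·|:
  S → 5
  R → 4
  (S ⋈[b=h] R) → 2
  π[h,y,a,w,c,b]((S ⋈[b=h] R)) → 2
  π[a,w,b,c,y](π[h,y,a,w,c,b]((S ⋈[b=h] R))) → 2

E1 and E2 produce the same multiset:
a | w | b | c | y
3 | q | 6 | 7 | p
7 | q | 6 | 7 | t

yes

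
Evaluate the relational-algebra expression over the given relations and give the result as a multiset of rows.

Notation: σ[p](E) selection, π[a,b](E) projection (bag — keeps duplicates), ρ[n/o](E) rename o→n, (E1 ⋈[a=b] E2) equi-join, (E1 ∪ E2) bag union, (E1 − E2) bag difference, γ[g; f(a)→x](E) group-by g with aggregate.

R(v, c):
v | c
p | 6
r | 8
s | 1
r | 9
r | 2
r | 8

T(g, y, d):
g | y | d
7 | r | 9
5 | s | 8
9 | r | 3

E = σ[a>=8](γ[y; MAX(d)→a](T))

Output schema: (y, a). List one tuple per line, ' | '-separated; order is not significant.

Stepwise |·|:
  T → 3
  γ[y; MAX(d)→a](T) → 2
  σ[a>=8](γ[y; MAX(d)→a](T)) → 2

== RESULT ==
y | a
r | 9
s | 8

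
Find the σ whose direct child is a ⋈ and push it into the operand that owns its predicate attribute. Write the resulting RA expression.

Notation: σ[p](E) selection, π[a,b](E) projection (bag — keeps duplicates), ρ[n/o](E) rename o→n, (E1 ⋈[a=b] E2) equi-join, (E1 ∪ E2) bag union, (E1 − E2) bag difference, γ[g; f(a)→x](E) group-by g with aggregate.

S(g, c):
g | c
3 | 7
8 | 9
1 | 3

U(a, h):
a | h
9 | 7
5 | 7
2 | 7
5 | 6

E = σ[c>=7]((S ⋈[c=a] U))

σ filters on c, owned by the left side.
E' = (σ[c>=7](S) ⋈[c=a] U)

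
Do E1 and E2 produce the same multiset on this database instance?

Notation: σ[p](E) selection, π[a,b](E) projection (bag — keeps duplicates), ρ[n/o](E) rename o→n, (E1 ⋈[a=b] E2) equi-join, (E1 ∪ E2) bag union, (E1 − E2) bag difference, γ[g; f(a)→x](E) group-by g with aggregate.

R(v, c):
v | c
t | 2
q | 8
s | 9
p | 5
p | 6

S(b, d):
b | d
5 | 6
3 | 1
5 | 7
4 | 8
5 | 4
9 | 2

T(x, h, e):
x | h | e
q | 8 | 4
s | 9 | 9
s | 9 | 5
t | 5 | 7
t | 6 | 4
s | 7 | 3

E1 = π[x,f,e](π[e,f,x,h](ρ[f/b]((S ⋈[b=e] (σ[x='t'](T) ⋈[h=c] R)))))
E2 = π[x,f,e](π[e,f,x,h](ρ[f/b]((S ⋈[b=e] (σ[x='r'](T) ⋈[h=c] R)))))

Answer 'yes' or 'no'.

E1 per-node cardinality:
  S → 6
  T → 6
  σ[x='t'](T) → 2
  R → 5
  (σ[x='t'](T) ⋈[h=c] R) → 2
  (S ⋈[b=e] (σ[x='t'](T) ⋈[h=c] R)) → 1
  ρ[f/b]((S ⋈[b=e] (σ[x='t'](T) ⋈[h=c] R))) → 1
  π[e,f,x,h](ρ[f/b]((S ⋈[b=e] (σ[x='t'](T) ⋈[h=c] R)))) → 1
  π[x,f,e](π[e,f,x,h](ρ[f/b]((S ⋈[b=e] (σ[x='t'](T) ⋈[h=c] R))))) → 1
E2 per-node cardinality:
  S → 6
  T → 6
  σ[x='r'](T) → 0
  R → 5
  (σ[x='r'](T) ⋈[h=c] R) → 0
  (S ⋈[b=e] (σ[x='r'](T) ⋈[h=c] R)) → 0
  ρ[f/b]((S ⋈[b=e] (σ[x='r'](T) ⋈[h=c] R))) → 0
  π[e,f,x,h](ρ[f/b]((S ⋈[b=e] (σ[x='r'](T) ⋈[h=c] R)))) → 0
  π[x,f,e](π[e,f,x,h](ρ[f/b]((S ⋈[b=e] (σ[x='r'](T) ⋈[h=c] R))))) → 0

E1 result:
x | f | e
t | 4 | 4
E2 result:
x | f | e
(0 rows)
Witness: ('t', 4, 4) appears 1× in E1 but 0× in E2.

no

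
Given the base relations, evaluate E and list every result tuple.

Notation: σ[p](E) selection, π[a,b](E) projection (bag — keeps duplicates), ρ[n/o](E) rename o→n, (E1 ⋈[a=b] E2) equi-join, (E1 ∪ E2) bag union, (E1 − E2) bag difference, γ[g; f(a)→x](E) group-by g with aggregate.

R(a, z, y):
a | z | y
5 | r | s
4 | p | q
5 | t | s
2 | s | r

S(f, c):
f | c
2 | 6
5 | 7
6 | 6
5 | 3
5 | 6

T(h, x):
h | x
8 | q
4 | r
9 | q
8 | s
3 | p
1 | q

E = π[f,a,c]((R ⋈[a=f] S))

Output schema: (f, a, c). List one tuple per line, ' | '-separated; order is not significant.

Stepwise |·|:
  R → 4
  S → 5
  (R ⋈[a=f] S) → 7
  π[f,a,c]((R ⋈[a=f] S)) → 7

== RESULT ==
f | a | c
2 | 2 | 6
5 | 5 | 3
5 | 5 | 3
5 | 5 | 6
5 | 5 | 6
5 | 5 | 7
5 | 5 | 7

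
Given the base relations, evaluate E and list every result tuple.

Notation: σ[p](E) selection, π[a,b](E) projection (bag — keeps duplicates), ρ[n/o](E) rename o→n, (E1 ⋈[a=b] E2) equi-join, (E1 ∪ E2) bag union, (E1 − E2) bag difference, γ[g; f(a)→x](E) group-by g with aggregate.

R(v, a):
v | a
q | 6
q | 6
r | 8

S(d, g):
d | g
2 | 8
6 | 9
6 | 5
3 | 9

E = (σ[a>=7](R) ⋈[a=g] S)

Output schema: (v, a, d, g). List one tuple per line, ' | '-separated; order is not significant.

Per-node cardinality:
  R → 3
  σ[a>=7](R) → 1
  S → 4
  (σ[a>=7](R) ⋈[a=g] S) → 1

== RESULT ==
v | a | d | g
r | 8 | 2 | 8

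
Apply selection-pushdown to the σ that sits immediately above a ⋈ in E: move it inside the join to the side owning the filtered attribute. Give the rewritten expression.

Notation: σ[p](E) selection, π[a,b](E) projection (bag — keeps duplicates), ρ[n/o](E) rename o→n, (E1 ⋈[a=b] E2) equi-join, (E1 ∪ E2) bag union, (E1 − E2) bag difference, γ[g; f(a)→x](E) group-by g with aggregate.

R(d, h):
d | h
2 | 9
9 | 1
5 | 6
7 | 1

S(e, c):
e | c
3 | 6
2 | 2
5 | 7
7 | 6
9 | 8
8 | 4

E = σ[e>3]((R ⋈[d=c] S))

σ filters on e, owned by the right side.
E' = (R ⋈[d=c] σ[e>3](S))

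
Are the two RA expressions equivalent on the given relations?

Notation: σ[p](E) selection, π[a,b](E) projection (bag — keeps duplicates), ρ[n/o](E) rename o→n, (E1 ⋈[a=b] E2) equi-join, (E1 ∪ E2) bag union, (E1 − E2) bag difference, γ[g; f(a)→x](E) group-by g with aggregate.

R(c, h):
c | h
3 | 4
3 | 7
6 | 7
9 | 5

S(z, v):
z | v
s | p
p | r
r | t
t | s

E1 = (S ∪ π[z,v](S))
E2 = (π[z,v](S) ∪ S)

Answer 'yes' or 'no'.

E1 row counts bottom-up:
  S → 4
  S → 4
  π[z,v](S) → 4
  (S ∪ π[z,v](S)) → 8
E2 row counts bottom-up:
  S → 4
  π[z,v](S) → 4
  S → 4
  (π[z,v](S) ∪ S) → 8

E1 and E2 produce the same multiset:
z | v
p | r
p | r
r | t
r | t
s | p
s | p
t | s
t | s

yes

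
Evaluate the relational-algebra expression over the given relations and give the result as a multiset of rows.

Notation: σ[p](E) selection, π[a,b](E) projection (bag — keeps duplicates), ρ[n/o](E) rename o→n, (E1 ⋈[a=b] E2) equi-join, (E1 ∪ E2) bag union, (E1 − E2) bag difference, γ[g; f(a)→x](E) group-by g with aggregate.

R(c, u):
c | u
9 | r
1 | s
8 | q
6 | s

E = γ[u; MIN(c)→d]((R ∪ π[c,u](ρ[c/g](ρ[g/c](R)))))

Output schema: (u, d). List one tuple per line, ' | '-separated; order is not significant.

Per-node cardinality:
  R → 4
  R → 4
  ρ[g/c](R) → 4
  ρ[c/g](ρ[g/c](R)) → 4
  π[c,u](ρ[c/g](ρ[g/c](R))) → 4
  (R ∪ π[c,u](ρ[c/g](ρ[g/c](R)))) → 8
  γ[u; MIN(c)→d]((R ∪ π[c,u](ρ[c/g](ρ[g/c](R))))) → 3

== RESULT ==
u | d
q | 8
r | 9
s | 1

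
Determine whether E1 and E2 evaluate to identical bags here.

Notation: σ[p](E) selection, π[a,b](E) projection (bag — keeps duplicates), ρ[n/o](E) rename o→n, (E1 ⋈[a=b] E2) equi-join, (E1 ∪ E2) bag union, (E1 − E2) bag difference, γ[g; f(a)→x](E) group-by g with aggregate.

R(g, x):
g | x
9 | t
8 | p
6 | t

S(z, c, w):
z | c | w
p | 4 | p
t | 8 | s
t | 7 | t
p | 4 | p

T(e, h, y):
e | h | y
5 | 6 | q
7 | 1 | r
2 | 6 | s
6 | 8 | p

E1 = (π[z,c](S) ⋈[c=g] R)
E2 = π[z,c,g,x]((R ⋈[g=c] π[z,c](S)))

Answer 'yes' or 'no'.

E1 row counts bottom-up:
  S → 4
  π[z,c](S) → 4
  R → 3
  (π[z,c](S) ⋈[c=g] R) → 1
E2 row counts bottom-up:
  R → 3
  S → 4
  π[z,c](S) → 4
  (R ⋈[g=c] π[z,c](S)) → 1
  π[z,c,g,x]((R ⋈[g=c] π[z,c](S))) → 1

E1 and E2 produce the same multiset:
z | c | g | x
t | 8 | 8 | p

yes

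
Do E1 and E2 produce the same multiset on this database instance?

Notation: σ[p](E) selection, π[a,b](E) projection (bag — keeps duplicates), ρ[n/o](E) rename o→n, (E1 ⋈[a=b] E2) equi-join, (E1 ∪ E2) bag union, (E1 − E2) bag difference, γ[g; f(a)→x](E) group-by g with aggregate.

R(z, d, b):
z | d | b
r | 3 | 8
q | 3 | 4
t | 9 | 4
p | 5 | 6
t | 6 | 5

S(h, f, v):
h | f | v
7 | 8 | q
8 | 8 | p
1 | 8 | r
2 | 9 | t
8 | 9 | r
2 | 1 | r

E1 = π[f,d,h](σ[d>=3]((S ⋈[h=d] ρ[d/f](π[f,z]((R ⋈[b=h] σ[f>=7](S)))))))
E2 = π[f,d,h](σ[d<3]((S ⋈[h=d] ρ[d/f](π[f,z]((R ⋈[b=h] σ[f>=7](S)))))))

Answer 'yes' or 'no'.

E1 subexpression sizes:
  S → 6
  R → 5
  S → 6
  σ[f>=7](S) → 5
  (R ⋈[b=h] σ[f>=7](S)) → 2
  π[f,z]((R ⋈[b=h] σ[f>=7](S))) → 2
  ρ[d/f](π[f,z]((R ⋈[b=h] σ[f>=7](S)))) → 2
  (S ⋈[h=d] ρ[d/f](π[f,z]((R ⋈[b=h] σ[f>=7](S))))) → 2
  σ[d>=3]((S ⋈[h=d] ρ[d/f](π[f,z]((R ⋈[b=h] σ[f>=7](S)))))) → 2
  π[f,d,h](σ[d>=3]((S ⋈[h=d] ρ[d/f](π[f,z]((R ⋈[b=h] σ[f>=7](S))))))) → 2
E2 subexpression sizes:
  S → 6
  R → 5
  S → 6
  σ[f>=7](S) → 5
  (R ⋈[b=h] σ[f>=7](S)) → 2
  π[f,z]((R ⋈[b=h] σ[f>=7](S))) → 2
  ρ[d/f](π[f,z]((R ⋈[b=h] σ[f>=7](S)))) → 2
  (S ⋈[h=d] ρ[d/f](π[f,z]((R ⋈[b=h] σ[f>=7](S))))) → 2
  σ[d<3]((S ⋈[h=d] ρ[d/f](π[f,z]((R ⋈[b=h] σ[f>=7](S)))))) → 0
  π[f,d,h](σ[d<3]((S ⋈[h=d] ρ[d/f](π[f,z]((R ⋈[b=h] σ[f>=7](S))))))) → 0

E1 result:
f | d | h
8 | 8 | 8
9 | 8 | 8
E2 result:
f | d | h
(0 rows)
Witness: (8, 8, 8) appears 1× in E1 but 0× in E2.

no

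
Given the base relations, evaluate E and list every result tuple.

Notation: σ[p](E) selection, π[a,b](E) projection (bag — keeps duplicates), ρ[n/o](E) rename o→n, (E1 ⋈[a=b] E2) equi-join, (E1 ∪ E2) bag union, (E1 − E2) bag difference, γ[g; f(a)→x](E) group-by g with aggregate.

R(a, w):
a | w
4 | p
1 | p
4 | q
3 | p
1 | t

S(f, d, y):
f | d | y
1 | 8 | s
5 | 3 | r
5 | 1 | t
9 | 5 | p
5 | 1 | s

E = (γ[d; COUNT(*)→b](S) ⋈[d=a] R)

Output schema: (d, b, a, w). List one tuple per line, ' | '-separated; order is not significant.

Row counts bottom-up:
  S → 5
  γ[d; COUNT(*)→b](S) → 4
  R → 5
  (γ[d; COUNT(*)→b](S) ⋈[d=a] R) → 3

== RESULT ==
d | b | a | w
1 | 2 | 1 | p
1 | 2 | 1 | t
3 | 1 | 3 | p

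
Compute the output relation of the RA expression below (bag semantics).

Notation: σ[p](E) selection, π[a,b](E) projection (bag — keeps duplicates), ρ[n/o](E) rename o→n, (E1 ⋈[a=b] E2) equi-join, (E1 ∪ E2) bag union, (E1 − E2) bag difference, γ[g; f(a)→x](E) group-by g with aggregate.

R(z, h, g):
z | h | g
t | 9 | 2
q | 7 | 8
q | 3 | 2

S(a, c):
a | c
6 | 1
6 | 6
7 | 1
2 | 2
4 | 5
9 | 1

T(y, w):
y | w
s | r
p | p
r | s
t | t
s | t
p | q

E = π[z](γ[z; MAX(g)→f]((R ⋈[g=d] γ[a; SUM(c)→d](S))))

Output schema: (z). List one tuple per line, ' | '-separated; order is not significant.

Per-node cardinality:
  R → 3
  S → 6
  γ[a; SUM(c)→d](S) → 5
  (R ⋈[g=d] γ[a; SUM(c)→d](S)) → 2
  γ[z; MAX(g)→f]((R ⋈[g=d] γ[a; SUM(c)→d](S))) → 2
  π[z](γ[z; MAX(g)→f]((R ⋈[g=d] γ[a; SUM(c)→d](S)))) → 2

== RESULT ==
z
q
t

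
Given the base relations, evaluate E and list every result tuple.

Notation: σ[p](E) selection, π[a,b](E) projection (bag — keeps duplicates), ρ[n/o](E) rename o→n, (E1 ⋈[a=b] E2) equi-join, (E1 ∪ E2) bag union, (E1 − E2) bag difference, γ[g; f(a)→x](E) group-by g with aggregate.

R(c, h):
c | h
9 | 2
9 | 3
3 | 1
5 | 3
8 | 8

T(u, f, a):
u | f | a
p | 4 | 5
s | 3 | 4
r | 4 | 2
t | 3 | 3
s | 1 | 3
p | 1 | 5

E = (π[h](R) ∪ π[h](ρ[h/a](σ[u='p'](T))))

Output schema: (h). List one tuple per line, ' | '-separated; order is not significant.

Per-node cardinality:
  R → 5
  π[h](R) → 5
  T → 6
  σ[u='p'](T) → 2
  ρ[h/a](σ[u='p'](T)) → 2
  π[h](ρ[h/a](σ[u='p'](T))) → 2
  (π[h](R) ∪ π[h](ρ[h/a](σ[u='p'](T)))) → 7

== RESULT ==
h
1
2
3
3
5
5
8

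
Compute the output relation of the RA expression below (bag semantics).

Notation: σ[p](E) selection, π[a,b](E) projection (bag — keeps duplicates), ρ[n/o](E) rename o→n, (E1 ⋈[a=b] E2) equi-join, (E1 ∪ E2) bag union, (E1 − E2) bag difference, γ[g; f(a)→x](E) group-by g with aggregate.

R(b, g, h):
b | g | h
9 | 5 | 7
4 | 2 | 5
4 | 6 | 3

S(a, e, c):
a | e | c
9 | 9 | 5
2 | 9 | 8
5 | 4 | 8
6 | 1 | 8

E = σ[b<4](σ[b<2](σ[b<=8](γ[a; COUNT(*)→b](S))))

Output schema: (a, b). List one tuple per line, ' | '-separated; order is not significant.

Stepwise |·|:
  S → 4
  γ[a; COUNT(*)→b](S) → 4
  σ[b<=8](γ[a; COUNT(*)→b](S)) → 4
  σ[b<2](σ[b<=8](γ[a; COUNT(*)→b](S))) → 4
  σ[b<4](σ[b<2](σ[b<=8](γ[a; COUNT(*)→b](S)))) → 4

== RESULT ==
a | b
2 | 1
5 | 1
6 | 1
9 | 1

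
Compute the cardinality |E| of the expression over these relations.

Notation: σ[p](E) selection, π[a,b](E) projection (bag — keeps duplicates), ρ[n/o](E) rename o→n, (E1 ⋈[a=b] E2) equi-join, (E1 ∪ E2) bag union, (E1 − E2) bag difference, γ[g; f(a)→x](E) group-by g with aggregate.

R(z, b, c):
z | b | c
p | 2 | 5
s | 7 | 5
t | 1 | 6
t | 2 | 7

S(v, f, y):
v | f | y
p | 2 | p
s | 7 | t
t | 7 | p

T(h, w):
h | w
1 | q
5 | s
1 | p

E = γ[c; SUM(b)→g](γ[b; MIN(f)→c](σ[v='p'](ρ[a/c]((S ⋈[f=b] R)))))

Stepwise |·|:
  S → 3
  R → 4
  (S ⋈[f=b] R) → 4
  ρ[a/c]((S ⋈[f=b] R)) → 4
  σ[v='p'](ρ[a/c]((S ⋈[f=b] R))) → 2
  γ[b; MIN(f)→c](σ[v='p'](ρ[a/c]((S ⋈[f=b] R)))) → 1
  γ[c; SUM(b)→g](γ[b; MIN(f)→c](σ[v='p'](ρ[a/c]((S ⋈[f=b] R))))) → 1

|E| = 1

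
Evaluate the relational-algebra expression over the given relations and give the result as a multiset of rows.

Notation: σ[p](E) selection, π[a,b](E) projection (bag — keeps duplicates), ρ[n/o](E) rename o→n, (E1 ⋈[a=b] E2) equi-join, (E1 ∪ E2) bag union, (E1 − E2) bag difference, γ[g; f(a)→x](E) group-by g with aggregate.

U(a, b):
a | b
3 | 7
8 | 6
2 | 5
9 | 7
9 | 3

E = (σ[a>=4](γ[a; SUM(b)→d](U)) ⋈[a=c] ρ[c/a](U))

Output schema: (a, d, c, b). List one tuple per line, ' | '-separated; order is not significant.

Stepwise |·|:
  U → 5
  γ[a; SUM(b)→d](U) → 4
  σ[a>=4](γ[a; SUM(b)→d](U)) → 2
  U → 5
  ρ[c/a](U) → 5
  (σ[a>=4](γ[a; SUM(b)→d](U)) ⋈[a=c] ρ[c/a](U)) → 3

== RESULT ==
a | d | c | b
8 | 6 | 8 | 6
9 | 10 | 9 | 3
9 | 10 | 9 | 7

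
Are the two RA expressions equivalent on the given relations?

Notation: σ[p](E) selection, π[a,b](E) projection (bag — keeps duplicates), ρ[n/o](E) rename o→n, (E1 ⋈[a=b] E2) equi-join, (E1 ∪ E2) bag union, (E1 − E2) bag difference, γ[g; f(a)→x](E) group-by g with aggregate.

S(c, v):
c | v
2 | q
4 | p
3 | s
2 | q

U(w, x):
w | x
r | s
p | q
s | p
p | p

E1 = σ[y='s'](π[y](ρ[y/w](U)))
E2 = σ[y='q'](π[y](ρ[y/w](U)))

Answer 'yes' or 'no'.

E1 per-node cardinality:
  U → 4
  ρ[y/w](U) → 4
  π[y](ρ[y/w](U)) → 4
  σ[y='s'](π[y](ρ[y/w](U))) → 1
E2 per-node cardinality:
  U → 4
  ρ[y/w](U) → 4
  π[y](ρ[y/w](U)) → 4
  σ[y='q'](π[y](ρ[y/w](U))) → 0

E1 result:
y
s
E2 result:
y
(0 rows)
Witness: ('s',) appears 1× in E1 but 0× in E2.

no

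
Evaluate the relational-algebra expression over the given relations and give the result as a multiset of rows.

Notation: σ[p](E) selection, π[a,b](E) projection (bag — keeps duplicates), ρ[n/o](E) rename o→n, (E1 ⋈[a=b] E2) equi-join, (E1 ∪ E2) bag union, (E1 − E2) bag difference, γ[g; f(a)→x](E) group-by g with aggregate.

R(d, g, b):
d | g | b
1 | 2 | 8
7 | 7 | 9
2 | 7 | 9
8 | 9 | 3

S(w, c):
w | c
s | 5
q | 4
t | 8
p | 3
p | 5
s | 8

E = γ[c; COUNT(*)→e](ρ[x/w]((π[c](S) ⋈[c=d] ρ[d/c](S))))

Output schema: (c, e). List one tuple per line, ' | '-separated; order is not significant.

Per-node cardinality:
  S → 6
  π[c](S) → 6
  S → 6
  ρ[d/c](S) → 6
  (π[c](S) ⋈[c=d] ρ[d/c](S)) → 10
  ρ[x/w]((π[c](S) ⋈[c=d] ρ[d/c](S))) → 10
  γ[c; COUNT(*)→e](ρ[x/w]((π[c](S) ⋈[c=d] ρ[d/c](S)))) → 4

== RESULT ==
c | e
3 | 1
4 | 1
5 | 4
8 | 4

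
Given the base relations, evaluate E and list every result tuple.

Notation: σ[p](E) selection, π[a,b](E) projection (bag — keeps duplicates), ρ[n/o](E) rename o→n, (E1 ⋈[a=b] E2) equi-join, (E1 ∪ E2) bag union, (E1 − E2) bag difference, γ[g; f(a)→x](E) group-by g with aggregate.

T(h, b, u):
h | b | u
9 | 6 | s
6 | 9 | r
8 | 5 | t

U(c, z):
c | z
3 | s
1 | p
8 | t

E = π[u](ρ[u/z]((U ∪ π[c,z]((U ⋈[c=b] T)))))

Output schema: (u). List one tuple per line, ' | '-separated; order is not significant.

Subexpression sizes:
  U → 3
  U → 3
  T → 3
  (U ⋈[c=b] T) → 0
  π[c,z]((U ⋈[c=b] T)) → 0
  (U ∪ π[c,z]((U ⋈[c=b] T))) → 3
  ρ[u/z]((U ∪ π[c,z]((U ⋈[c=b] T)))) → 3
  π[u](ρ[u/z]((U ∪ π[c,z]((U ⋈[c=b] T))))) → 3

== RESULT ==
u
p
s
t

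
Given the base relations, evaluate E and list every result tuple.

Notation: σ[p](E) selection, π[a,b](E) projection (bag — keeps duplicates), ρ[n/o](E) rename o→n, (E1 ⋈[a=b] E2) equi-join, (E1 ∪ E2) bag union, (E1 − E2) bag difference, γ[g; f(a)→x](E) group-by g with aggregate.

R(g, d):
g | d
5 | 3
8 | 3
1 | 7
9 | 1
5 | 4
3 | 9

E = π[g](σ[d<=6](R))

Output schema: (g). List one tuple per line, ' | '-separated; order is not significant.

Stepwise |·|:
  R → 6
  σ[d<=6](R) → 4
  π[g](σ[d<=6](R)) → 4

== RESULT ==
g
5
5
8
9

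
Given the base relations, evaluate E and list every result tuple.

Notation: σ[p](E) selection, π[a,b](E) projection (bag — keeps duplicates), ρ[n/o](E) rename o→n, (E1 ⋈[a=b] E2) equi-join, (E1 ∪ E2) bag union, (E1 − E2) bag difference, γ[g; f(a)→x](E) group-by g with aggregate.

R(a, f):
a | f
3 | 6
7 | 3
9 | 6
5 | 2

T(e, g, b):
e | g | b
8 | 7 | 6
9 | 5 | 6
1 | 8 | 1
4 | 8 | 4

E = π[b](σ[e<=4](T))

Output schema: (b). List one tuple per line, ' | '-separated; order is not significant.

Row counts bottom-up:
  T → 4
  σ[e<=4](T) → 2
  π[b](σ[e<=4](T)) → 2

== RESULT ==
b
1
4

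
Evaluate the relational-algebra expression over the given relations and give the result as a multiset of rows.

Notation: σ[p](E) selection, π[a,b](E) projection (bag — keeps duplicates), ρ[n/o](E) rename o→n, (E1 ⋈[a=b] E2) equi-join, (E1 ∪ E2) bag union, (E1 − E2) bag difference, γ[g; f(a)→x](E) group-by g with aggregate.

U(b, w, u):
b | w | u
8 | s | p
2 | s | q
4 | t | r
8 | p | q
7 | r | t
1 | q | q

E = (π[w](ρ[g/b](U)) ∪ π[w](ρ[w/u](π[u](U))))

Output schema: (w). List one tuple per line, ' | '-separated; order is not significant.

Row counts bottom-up:
  U → 6
  ρ[g/b](U) → 6
  π[w](ρ[g/b](U)) → 6
  U → 6
  π[u](U) → 6
  ρ[w/u](π[u](U)) → 6
  π[w](ρ[w/u](π[u](U))) → 6
  (π[w](ρ[g/b](U)) ∪ π[w](ρ[w/u](π[u](U)))) → 12

== RESULT ==
w
p
p
q
q
q
q
r
r
s
s
t
t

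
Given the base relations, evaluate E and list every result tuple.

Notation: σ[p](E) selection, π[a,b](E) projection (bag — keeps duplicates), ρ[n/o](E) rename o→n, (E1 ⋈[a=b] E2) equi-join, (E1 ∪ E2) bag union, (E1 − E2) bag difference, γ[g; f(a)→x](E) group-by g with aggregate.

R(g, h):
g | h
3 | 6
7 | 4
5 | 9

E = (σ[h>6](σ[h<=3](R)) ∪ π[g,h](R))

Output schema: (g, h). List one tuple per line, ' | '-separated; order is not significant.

Row counts bottom-up:
  R → 3
  σ[h<=3](R) → 0
  σ[h>6](σ[h<=3](R)) → 0
  R → 3
  π[g,h](R) → 3
  (σ[h>6](σ[h<=3](R)) ∪ π[g,h](R)) → 3

== RESULT ==
g | h
3 | 6
5 | 9
7 | 4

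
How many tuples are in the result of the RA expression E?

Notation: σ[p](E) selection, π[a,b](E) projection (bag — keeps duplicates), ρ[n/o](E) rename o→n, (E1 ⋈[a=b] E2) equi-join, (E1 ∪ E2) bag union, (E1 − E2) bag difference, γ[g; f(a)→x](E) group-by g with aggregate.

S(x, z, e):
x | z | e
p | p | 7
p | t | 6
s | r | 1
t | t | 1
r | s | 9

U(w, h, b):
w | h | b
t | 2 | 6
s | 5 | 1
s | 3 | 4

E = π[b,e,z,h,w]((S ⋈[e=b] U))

Subexpression sizes:
  S → 5
  U → 3
  (S ⋈[e=b] U) → 3
  π[b,e,z,h,w]((S ⋈[e=b] U)) → 3

|E| = 3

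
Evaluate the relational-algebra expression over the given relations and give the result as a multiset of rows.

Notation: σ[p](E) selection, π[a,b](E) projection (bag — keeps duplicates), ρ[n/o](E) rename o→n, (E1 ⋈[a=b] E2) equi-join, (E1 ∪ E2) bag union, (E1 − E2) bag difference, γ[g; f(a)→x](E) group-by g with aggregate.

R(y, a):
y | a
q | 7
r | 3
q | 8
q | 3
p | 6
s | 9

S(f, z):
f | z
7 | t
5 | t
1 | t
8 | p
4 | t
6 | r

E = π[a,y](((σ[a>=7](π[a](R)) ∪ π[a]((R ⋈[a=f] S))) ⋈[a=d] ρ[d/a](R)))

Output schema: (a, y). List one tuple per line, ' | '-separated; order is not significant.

Stepwise |·|:
  R → 6
  π[a](R) → 6
  σ[a>=7](π[a](R)) → 3
  R → 6
  S → 6
  (R ⋈[a=f] S) → 3
  π[a]((R ⋈[a=f] S)) → 3
  (σ[a>=7](π[a](R)) ∪ π[a]((R ⋈[a=f] S))) → 6
  R → 6
  ρ[d/a](R) → 6
  ((σ[a>=7](π[a](R)) ∪ π[a]((R ⋈[a=f] S))) ⋈[a=d] ρ[d/a](R)) → 6
  π[a,y](((σ[a>=7](π[a](R)) ∪ π[a]((R ⋈[a=f] S))) ⋈[a=d] ρ[d/a](R))) → 6

== RESULT ==
a | y
6 | p
7 | q
7 | q
8 | q
8 | q
9 | s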